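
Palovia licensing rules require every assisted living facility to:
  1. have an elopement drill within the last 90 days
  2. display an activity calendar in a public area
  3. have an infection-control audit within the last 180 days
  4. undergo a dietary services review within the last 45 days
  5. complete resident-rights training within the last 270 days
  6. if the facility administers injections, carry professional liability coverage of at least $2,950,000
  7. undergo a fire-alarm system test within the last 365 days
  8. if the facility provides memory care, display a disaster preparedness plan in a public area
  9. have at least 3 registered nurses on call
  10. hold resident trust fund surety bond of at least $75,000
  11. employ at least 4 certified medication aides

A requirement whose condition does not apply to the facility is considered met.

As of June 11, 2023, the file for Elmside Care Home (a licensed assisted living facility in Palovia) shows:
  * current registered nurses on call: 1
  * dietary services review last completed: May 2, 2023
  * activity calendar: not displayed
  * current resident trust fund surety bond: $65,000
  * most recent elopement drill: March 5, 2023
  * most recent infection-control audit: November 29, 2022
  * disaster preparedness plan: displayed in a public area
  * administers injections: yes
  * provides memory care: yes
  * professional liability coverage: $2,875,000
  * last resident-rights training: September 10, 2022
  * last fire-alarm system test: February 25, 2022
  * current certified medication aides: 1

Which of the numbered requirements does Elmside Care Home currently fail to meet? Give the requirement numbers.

1. elopement drill 98 days ago vs limit 90 → not met
2. activity calendar absent → not met
3. infection-control audit 194 days ago vs limit 180 → not met
4. dietary services review 40 days ago vs limit 45 → met
5. resident-rights training 274 days ago vs limit 270 → not met
6. condition 'administers injections' holds; professional liability coverage $2,875,000 < $2,950,000 → not met
7. fire-alarm system test 471 days ago vs limit 365 → not met
8. condition 'provides memory care' holds; disaster preparedness plan present → met
9. registered nurses on call 1 < 3 → not met
10. resident trust fund surety bond $65,000 < $75,000 → not met
11. certified medication aides 1 < 4 → not met
Not met: 1, 2, 3, 5, 6, 7, 9, 10, 11

1, 2, 3, 5, 6, 7, 9, 10, 11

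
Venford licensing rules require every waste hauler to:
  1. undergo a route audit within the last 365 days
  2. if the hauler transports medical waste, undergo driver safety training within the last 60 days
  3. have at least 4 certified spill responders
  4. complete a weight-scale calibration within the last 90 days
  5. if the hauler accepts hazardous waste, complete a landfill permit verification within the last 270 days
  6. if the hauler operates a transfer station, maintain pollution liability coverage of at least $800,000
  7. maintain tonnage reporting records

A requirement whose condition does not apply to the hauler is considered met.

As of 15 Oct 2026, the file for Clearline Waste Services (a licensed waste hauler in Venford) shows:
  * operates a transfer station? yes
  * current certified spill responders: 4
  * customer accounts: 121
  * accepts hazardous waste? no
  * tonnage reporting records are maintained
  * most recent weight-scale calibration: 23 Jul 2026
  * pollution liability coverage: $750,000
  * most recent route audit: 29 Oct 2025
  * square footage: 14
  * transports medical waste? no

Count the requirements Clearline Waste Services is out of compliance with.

1

1. route audit 351 days ago vs limit 365 → met
2. condition 'transports medical waste' does not hold → requirement n/a → met
3. certified spill responders 4 ≥ 4 → met
4. weight-scale calibration 84 days ago vs limit 90 → met
5. condition 'accepts hazardous waste' does not hold → requirement n/a → met
6. condition 'operates a transfer station' holds; pollution liability coverage $750,000 < $800,000 → not met
7. tonnage reporting records present → met
Not met: 1 of 7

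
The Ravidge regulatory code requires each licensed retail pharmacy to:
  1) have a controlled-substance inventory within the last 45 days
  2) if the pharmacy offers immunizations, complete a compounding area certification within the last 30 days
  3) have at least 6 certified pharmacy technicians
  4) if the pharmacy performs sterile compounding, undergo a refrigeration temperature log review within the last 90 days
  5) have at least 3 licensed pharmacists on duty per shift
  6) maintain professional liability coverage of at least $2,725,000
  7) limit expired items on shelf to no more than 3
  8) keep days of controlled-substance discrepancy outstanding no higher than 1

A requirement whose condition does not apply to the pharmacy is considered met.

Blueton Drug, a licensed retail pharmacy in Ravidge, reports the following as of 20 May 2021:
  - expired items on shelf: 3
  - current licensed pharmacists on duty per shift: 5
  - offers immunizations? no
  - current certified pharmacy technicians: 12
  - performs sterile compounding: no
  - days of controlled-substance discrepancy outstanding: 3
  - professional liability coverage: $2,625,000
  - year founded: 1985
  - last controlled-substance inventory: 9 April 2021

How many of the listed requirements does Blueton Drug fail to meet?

1. controlled-substance inventory 41 days ago vs limit 45 → met
2. condition 'offers immunizations' does not hold → requirement n/a → met
3. certified pharmacy technicians 12 ≥ 6 → met
4. condition 'performs sterile compounding' does not hold → requirement n/a → met
5. licensed pharmacists on duty per shift 5 ≥ 3 → met
6. professional liability coverage $2,625,000 < $2,725,000 → not met
7. expired items on shelf 3 ≤ 3 → met
8. days of controlled-substance discrepancy outstanding 3 > 1 → not met
Not met: 2 of 8

2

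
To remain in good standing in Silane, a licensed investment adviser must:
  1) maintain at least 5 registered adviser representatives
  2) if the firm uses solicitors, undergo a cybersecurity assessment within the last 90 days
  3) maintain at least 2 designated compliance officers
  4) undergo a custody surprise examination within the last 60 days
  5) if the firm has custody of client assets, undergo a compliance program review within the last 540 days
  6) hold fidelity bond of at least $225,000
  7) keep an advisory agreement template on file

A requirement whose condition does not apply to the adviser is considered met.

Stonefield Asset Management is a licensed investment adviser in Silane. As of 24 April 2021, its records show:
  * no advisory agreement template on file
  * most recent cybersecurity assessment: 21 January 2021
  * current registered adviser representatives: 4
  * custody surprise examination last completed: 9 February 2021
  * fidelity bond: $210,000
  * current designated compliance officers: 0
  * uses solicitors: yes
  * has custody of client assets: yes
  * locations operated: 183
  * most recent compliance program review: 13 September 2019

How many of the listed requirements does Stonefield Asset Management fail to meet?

1. registered adviser representatives 4 < 5 → not met
2. condition 'uses solicitors' holds; cybersecurity assessment 93 days ago vs limit 90 → not met
3. designated compliance officers 0 < 2 → not met
4. custody surprise examination 74 days ago vs limit 60 → not met
5. condition 'has custody of client assets' holds; compliance program review 589 days ago vs limit 540 → not met
6. fidelity bond $210,000 < $225,000 → not met
7. advisory agreement template absent → not met
Not met: 7 of 7

7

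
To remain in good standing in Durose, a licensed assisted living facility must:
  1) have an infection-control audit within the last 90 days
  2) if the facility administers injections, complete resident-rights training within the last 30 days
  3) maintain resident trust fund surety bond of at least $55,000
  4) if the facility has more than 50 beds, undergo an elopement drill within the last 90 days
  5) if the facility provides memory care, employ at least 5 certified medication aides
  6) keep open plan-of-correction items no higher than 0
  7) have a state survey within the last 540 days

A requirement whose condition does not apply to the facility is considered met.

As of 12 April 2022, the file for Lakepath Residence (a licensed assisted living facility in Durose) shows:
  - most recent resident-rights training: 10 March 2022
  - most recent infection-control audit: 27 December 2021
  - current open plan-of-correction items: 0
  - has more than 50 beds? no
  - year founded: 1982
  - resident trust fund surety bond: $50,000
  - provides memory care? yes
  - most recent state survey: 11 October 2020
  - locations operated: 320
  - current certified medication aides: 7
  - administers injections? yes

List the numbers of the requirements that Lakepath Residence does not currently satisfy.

1, 2, 3, 7

1. infection-control audit 106 days ago vs limit 90 → not met
2. condition 'administers injections' holds; resident-rights training 33 days ago vs limit 30 → not met
3. resident trust fund surety bond $50,000 < $55,000 → not met
4. condition 'has more than 50 beds' does not hold → requirement n/a → met
5. condition 'provides memory care' holds; certified medication aides 7 ≥ 5 → met
6. open plan-of-correction items 0 ≤ 0 → met
7. state survey 548 days ago vs limit 540 → not met
Not met: 1, 2, 3, 7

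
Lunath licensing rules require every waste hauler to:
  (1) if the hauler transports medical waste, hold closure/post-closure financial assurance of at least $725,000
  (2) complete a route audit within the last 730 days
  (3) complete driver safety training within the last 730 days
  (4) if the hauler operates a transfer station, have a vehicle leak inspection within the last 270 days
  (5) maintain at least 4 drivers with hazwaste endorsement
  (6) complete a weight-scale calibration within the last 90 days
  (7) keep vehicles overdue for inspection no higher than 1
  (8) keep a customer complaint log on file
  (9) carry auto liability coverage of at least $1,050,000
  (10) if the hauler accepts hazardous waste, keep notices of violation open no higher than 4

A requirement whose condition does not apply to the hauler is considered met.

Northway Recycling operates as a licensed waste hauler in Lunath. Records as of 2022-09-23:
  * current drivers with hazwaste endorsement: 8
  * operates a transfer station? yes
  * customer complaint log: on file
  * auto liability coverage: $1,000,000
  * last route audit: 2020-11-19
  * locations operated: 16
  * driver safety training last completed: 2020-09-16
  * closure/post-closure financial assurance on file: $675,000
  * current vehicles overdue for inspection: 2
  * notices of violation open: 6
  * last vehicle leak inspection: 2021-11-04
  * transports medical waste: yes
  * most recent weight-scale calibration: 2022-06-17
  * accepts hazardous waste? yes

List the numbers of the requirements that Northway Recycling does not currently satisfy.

1, 3, 4, 6, 7, 9, 10

1. condition 'transports medical waste' holds; closure/post-closure financial assurance $675,000 < $725,000 → not met
2. route audit 673 days ago vs limit 730 → met
3. driver safety training 737 days ago vs limit 730 → not met
4. condition 'operates a transfer station' holds; vehicle leak inspection 323 days ago vs limit 270 → not met
5. drivers with hazwaste endorsement 8 ≥ 4 → met
6. weight-scale calibration 98 days ago vs limit 90 → not met
7. vehicles overdue for inspection 2 > 1 → not met
8. customer complaint log present → met
9. auto liability coverage $1,000,000 < $1,050,000 → not met
10. condition 'accepts hazardous waste' holds; notices of violation open 6 > 4 → not met
Not met: 1, 3, 4, 6, 7, 9, 10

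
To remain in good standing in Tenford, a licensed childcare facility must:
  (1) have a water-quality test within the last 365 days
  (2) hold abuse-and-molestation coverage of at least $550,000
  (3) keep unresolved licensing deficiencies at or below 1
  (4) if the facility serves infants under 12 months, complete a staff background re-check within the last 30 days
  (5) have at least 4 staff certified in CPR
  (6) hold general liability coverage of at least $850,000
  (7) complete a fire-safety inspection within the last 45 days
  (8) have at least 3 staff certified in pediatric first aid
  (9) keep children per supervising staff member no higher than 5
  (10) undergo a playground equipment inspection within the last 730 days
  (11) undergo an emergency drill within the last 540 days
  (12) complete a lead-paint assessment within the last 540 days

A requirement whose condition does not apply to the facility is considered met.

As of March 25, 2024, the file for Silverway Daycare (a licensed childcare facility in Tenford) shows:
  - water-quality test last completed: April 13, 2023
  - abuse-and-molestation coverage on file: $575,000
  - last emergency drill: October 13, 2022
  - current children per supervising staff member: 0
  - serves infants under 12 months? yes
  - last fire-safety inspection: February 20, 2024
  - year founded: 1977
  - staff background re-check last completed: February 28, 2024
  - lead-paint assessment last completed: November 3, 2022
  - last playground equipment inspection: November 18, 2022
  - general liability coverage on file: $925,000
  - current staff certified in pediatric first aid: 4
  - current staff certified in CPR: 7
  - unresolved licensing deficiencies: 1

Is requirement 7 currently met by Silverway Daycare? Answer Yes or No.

Yes

7. fire-safety inspection 34 days ago vs limit 45 → met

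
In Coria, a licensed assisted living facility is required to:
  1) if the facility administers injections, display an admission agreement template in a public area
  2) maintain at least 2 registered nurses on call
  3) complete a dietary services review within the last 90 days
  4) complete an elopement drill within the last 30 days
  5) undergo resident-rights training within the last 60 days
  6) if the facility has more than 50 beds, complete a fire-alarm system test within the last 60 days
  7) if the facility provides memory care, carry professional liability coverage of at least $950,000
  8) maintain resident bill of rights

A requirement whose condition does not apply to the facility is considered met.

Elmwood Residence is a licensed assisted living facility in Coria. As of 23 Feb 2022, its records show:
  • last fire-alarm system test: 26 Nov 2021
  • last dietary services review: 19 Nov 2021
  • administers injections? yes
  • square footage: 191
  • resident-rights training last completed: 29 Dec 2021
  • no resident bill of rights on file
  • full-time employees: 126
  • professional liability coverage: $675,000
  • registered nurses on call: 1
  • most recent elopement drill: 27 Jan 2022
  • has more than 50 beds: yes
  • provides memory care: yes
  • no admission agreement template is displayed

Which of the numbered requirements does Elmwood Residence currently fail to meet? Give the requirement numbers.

1, 2, 3, 6, 7, 8

1. condition 'administers injections' holds; admission agreement template absent → not met
2. registered nurses on call 1 < 2 → not met
3. dietary services review 96 days ago vs limit 90 → not met
4. elopement drill 27 days ago vs limit 30 → met
5. resident-rights training 56 days ago vs limit 60 → met
6. condition 'has more than 50 beds' holds; fire-alarm system test 89 days ago vs limit 60 → not met
7. condition 'provides memory care' holds; professional liability coverage $675,000 < $950,000 → not met
8. resident bill of rights absent → not met
Not met: 1, 2, 3, 6, 7, 8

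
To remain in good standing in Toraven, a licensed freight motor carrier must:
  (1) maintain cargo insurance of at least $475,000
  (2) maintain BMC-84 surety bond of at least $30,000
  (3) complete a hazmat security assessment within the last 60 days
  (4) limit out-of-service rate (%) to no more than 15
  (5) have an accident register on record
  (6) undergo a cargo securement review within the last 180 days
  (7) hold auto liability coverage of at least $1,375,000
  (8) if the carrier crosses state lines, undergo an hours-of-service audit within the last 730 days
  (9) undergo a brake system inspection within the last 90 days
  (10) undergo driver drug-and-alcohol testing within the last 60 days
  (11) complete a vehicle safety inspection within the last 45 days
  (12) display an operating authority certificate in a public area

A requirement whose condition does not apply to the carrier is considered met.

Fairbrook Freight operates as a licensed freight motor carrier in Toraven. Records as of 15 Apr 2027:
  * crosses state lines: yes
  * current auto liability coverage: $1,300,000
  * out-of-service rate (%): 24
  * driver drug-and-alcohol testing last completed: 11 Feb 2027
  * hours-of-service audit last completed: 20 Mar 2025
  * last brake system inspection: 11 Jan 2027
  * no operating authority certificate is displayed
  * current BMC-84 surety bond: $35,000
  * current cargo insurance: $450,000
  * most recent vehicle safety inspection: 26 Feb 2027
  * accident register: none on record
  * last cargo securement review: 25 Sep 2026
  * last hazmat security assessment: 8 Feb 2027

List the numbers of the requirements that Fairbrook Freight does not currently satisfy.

1, 3, 4, 5, 6, 7, 8, 9, 10, 11, 12

1. cargo insurance $450,000 < $475,000 → not met
2. BMC-84 surety bond $35,000 ≥ $30,000 → met
3. hazmat security assessment 66 days ago vs limit 60 → not met
4. out-of-service rate (%) 24 > 15 → not met
5. accident register absent → not met
6. cargo securement review 202 days ago vs limit 180 → not met
7. auto liability coverage $1,300,000 < $1,375,000 → not met
8. condition 'crosses state lines' holds; hours-of-service audit 756 days ago vs limit 730 → not met
9. brake system inspection 94 days ago vs limit 90 → not met
10. driver drug-and-alcohol testing 63 days ago vs limit 60 → not met
11. vehicle safety inspection 48 days ago vs limit 45 → not met
12. operating authority certificate absent → not met
Not met: 1, 3, 4, 5, 6, 7, 8, 9, 10, 11, 12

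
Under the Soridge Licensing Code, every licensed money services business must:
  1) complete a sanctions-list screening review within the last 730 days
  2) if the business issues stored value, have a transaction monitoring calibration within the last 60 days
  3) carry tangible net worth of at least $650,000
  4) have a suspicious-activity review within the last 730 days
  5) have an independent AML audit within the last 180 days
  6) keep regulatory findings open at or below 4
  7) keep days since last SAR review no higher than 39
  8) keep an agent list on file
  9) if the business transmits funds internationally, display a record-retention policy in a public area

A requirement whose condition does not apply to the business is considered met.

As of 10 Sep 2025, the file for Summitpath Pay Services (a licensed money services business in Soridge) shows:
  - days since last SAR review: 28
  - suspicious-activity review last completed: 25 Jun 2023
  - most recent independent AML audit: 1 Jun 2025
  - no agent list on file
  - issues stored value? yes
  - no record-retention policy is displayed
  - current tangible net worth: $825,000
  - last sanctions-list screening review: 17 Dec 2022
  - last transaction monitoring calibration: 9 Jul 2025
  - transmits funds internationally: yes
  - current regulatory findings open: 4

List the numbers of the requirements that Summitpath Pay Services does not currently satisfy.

1. sanctions-list screening review 998 days ago vs limit 730 → not met
2. condition 'issues stored value' holds; transaction monitoring calibration 63 days ago vs limit 60 → not met
3. tangible net worth $825,000 ≥ $650,000 → met
4. suspicious-activity review 808 days ago vs limit 730 → not met
5. independent AML audit 101 days ago vs limit 180 → met
6. regulatory findings open 4 ≤ 4 → met
7. days since last SAR review 28 ≤ 39 → met
8. agent list absent → not met
9. condition 'transmits funds internationally' holds; record-retention policy absent → not met
Not met: 1, 2, 4, 8, 9

1, 2, 4, 8, 9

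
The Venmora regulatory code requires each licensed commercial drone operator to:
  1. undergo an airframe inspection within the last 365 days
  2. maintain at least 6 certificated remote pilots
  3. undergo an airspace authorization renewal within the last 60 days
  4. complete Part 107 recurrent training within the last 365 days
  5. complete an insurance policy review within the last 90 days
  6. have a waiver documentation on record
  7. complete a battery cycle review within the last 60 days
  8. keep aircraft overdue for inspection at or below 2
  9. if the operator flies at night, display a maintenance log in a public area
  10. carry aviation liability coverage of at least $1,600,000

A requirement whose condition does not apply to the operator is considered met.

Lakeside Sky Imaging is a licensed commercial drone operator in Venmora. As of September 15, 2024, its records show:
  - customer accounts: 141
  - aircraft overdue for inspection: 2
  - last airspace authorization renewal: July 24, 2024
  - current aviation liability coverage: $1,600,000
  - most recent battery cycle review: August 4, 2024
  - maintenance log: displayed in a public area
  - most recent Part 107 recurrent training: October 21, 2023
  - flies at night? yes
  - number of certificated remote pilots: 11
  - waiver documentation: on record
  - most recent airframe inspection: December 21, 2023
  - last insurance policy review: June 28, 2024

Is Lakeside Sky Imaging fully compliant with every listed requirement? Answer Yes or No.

1. airframe inspection 269 days ago vs limit 365 → met
2. certificated remote pilots 11 ≥ 6 → met
3. airspace authorization renewal 53 days ago vs limit 60 → met
4. Part 107 recurrent training 330 days ago vs limit 365 → met
5. insurance policy review 79 days ago vs limit 90 → met
6. waiver documentation present → met
7. battery cycle review 42 days ago vs limit 60 → met
8. aircraft overdue for inspection 2 ≤ 2 → met
9. condition 'flies at night' holds; maintenance log present → met
10. aviation liability coverage $1,600,000 ≥ $1,600,000 → met
All met.

Yes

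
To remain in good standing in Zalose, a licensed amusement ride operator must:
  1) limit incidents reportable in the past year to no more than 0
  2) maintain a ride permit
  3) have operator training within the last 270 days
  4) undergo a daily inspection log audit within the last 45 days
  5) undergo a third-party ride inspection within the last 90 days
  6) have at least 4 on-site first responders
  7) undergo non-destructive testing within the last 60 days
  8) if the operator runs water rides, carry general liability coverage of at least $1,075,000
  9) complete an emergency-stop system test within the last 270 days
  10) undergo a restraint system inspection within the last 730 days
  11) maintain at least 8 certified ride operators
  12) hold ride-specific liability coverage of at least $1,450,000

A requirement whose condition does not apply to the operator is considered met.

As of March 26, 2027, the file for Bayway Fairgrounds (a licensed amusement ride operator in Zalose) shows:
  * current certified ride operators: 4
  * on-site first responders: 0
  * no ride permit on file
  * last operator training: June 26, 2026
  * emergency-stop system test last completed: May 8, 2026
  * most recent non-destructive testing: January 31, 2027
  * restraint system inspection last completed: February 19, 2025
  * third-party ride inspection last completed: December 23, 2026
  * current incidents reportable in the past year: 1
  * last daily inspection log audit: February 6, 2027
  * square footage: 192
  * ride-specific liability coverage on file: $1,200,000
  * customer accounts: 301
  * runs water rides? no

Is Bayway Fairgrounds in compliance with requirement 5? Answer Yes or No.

No

5. third-party ride inspection 93 days ago vs limit 90 → not met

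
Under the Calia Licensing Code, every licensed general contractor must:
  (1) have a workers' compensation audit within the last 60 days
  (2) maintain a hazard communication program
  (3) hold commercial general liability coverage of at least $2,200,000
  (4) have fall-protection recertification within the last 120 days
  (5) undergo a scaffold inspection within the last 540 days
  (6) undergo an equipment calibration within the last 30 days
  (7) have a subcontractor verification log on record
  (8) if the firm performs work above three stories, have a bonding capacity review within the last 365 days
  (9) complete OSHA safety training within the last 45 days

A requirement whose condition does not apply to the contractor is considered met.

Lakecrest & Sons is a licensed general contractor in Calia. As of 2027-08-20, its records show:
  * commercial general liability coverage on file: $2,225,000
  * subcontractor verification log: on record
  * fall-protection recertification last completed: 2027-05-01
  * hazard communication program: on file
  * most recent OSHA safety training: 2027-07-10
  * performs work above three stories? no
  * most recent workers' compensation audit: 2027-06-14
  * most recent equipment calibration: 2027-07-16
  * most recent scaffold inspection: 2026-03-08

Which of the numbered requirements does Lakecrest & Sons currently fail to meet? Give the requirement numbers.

1. workers' compensation audit 67 days ago vs limit 60 → not met
2. hazard communication program present → met
3. commercial general liability coverage $2,225,000 ≥ $2,200,000 → met
4. fall-protection recertification 111 days ago vs limit 120 → met
5. scaffold inspection 530 days ago vs limit 540 → met
6. equipment calibration 35 days ago vs limit 30 → not met
7. subcontractor verification log present → met
8. condition 'performs work above three stories' does not hold → requirement n/a → met
9. OSHA safety training 41 days ago vs limit 45 → met
Not met: 1, 6

1, 6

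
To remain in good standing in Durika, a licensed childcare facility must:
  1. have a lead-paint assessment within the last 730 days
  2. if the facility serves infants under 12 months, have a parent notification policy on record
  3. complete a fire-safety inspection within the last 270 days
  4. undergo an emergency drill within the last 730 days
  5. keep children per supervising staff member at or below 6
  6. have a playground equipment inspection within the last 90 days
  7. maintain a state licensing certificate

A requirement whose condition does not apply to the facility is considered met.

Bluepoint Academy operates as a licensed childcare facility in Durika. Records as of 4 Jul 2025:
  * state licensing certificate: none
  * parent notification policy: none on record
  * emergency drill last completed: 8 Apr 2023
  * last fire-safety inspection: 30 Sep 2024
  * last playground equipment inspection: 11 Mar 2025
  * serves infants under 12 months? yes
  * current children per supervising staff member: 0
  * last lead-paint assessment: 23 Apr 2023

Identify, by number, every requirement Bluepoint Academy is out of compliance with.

1. lead-paint assessment 803 days ago vs limit 730 → not met
2. condition 'serves infants under 12 months' holds; parent notification policy absent → not met
3. fire-safety inspection 277 days ago vs limit 270 → not met
4. emergency drill 818 days ago vs limit 730 → not met
5. children per supervising staff member 0 ≤ 6 → met
6. playground equipment inspection 115 days ago vs limit 90 → not met
7. state licensing certificate absent → not met
Not met: 1, 2, 3, 4, 6, 7

1, 2, 3, 4, 6, 7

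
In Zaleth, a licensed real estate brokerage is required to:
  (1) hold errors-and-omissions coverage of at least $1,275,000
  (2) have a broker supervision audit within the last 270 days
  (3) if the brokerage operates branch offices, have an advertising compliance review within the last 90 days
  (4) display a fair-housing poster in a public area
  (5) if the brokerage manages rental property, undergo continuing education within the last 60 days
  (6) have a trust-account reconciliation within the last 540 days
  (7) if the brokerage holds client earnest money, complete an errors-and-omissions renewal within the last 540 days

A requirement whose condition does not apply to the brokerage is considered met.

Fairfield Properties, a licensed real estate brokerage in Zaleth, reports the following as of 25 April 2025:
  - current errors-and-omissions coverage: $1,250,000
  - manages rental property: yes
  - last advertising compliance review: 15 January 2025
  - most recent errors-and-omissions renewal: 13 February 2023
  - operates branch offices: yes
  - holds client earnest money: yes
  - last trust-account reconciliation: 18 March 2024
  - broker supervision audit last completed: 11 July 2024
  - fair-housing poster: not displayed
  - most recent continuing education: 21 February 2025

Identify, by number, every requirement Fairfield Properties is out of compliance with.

1. errors-and-omissions coverage $1,250,000 < $1,275,000 → not met
2. broker supervision audit 288 days ago vs limit 270 → not met
3. condition 'operates branch offices' holds; advertising compliance review 100 days ago vs limit 90 → not met
4. fair-housing poster absent → not met
5. condition 'manages rental property' holds; continuing education 63 days ago vs limit 60 → not met
6. trust-account reconciliation 403 days ago vs limit 540 → met
7. condition 'holds client earnest money' holds; errors-and-omissions renewal 802 days ago vs limit 540 → not met
Not met: 1, 2, 3, 4, 5, 7

1, 2, 3, 4, 5, 7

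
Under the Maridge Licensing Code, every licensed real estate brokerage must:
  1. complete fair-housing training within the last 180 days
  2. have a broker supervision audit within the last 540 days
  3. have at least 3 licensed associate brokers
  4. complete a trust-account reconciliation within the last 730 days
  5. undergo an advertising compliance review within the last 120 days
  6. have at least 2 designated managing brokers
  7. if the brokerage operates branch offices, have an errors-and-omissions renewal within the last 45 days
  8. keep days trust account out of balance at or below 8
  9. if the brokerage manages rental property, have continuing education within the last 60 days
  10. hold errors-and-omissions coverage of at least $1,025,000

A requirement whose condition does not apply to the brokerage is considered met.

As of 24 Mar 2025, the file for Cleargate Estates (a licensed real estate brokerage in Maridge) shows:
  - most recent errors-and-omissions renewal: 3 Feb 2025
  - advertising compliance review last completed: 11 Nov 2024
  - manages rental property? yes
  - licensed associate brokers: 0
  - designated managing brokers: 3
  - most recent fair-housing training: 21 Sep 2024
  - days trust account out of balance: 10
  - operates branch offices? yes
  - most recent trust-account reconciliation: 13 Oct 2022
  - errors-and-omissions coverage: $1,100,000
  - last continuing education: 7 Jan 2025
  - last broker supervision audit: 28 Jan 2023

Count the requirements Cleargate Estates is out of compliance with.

8

1. fair-housing training 184 days ago vs limit 180 → not met
2. broker supervision audit 786 days ago vs limit 540 → not met
3. licensed associate brokers 0 < 3 → not met
4. trust-account reconciliation 893 days ago vs limit 730 → not met
5. advertising compliance review 133 days ago vs limit 120 → not met
6. designated managing brokers 3 ≥ 2 → met
7. condition 'operates branch offices' holds; errors-and-omissions renewal 49 days ago vs limit 45 → not met
8. days trust account out of balance 10 > 8 → not met
9. condition 'manages rental property' holds; continuing education 76 days ago vs limit 60 → not met
10. errors-and-omissions coverage $1,100,000 ≥ $1,025,000 → met
Not met: 8 of 10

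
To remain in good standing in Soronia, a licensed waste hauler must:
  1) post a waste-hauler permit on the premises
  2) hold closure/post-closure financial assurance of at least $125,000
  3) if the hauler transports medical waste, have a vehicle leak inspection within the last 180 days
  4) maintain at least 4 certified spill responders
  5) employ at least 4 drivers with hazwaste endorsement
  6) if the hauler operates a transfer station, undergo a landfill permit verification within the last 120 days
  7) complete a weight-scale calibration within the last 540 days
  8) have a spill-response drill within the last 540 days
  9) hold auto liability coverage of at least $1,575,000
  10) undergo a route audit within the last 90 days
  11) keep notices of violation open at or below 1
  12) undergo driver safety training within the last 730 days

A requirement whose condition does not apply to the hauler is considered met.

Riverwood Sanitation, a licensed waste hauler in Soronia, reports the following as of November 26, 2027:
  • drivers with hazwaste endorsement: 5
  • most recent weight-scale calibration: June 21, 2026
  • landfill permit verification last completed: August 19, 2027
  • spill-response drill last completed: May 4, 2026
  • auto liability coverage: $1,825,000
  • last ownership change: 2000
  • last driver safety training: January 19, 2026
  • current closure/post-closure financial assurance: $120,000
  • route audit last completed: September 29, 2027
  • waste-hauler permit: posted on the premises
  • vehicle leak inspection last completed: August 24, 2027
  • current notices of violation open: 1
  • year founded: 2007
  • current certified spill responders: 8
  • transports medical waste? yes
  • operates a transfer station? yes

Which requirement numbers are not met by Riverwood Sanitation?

1. waste-hauler permit present → met
2. closure/post-closure financial assurance $120,000 < $125,000 → not met
3. condition 'transports medical waste' holds; vehicle leak inspection 94 days ago vs limit 180 → met
4. certified spill responders 8 ≥ 4 → met
5. drivers with hazwaste endorsement 5 ≥ 4 → met
6. condition 'operates a transfer station' holds; landfill permit verification 99 days ago vs limit 120 → met
7. weight-scale calibration 523 days ago vs limit 540 → met
8. spill-response drill 571 days ago vs limit 540 → not met
9. auto liability coverage $1,825,000 ≥ $1,575,000 → met
10. route audit 58 days ago vs limit 90 → met
11. notices of violation open 1 ≤ 1 → met
12. driver safety training 676 days ago vs limit 730 → met
Not met: 2, 8

2, 8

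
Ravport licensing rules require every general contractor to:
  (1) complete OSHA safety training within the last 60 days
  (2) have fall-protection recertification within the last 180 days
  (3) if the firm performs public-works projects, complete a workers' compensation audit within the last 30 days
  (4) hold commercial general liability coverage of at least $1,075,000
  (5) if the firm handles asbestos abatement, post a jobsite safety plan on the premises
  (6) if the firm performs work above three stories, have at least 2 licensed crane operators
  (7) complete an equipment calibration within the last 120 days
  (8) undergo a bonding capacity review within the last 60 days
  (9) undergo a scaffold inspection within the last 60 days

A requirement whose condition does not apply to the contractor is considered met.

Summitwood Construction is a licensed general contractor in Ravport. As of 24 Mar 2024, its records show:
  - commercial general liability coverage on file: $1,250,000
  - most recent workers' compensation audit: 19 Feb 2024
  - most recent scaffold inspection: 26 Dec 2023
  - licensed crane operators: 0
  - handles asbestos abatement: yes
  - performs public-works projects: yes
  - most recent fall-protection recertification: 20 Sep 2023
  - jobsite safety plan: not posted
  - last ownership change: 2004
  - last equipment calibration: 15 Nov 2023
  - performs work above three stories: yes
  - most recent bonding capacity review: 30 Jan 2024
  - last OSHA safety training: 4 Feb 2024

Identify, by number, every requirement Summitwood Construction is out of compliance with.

2, 3, 5, 6, 7, 9

1. OSHA safety training 49 days ago vs limit 60 → met
2. fall-protection recertification 186 days ago vs limit 180 → not met
3. condition 'performs public-works projects' holds; workers' compensation audit 34 days ago vs limit 30 → not met
4. commercial general liability coverage $1,250,000 ≥ $1,075,000 → met
5. condition 'handles asbestos abatement' holds; jobsite safety plan absent → not met
6. condition 'performs work above three stories' holds; licensed crane operators 0 < 2 → not met
7. equipment calibration 130 days ago vs limit 120 → not met
8. bonding capacity review 54 days ago vs limit 60 → met
9. scaffold inspection 89 days ago vs limit 60 → not met
Not met: 2, 3, 5, 6, 7, 9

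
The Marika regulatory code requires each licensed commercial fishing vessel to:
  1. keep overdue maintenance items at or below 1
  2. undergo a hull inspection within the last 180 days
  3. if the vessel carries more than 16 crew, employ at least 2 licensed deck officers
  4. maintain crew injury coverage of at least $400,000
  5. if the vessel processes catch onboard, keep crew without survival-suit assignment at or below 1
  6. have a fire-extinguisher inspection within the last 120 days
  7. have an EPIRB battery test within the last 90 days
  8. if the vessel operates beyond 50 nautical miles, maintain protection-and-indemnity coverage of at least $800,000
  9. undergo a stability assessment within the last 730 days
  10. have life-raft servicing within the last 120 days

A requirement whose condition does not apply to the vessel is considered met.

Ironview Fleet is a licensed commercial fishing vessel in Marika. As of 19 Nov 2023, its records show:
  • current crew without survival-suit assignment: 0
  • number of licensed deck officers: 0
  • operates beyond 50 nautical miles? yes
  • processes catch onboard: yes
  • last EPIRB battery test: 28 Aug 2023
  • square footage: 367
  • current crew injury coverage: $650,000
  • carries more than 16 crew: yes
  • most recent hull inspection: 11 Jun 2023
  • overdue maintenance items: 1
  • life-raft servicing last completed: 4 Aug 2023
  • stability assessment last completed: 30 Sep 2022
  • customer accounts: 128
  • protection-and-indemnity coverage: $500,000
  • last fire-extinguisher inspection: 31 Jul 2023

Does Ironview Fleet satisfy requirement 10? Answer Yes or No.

10. life-raft servicing 107 days ago vs limit 120 → met

Yes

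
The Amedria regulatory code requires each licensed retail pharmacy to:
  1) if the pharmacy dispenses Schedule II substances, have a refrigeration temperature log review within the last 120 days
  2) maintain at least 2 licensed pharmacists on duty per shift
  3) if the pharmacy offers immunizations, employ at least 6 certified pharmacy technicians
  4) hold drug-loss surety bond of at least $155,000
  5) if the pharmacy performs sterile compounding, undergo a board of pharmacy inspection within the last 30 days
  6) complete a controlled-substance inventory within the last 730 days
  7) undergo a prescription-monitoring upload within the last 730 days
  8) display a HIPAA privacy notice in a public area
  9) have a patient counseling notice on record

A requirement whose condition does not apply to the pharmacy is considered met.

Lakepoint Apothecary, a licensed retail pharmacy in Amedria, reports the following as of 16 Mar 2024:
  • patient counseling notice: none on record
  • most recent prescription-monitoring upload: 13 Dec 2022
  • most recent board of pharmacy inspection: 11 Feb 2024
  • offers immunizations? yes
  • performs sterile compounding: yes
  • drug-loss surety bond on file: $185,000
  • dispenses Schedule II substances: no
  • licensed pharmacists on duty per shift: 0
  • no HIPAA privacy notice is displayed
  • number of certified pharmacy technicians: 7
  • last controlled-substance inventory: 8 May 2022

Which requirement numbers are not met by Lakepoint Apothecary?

2, 5, 8, 9

1. condition 'dispenses Schedule II substances' does not hold → requirement n/a → met
2. licensed pharmacists on duty per shift 0 < 2 → not met
3. condition 'offers immunizations' holds; certified pharmacy technicians 7 ≥ 6 → met
4. drug-loss surety bond $185,000 ≥ $155,000 → met
5. condition 'performs sterile compounding' holds; board of pharmacy inspection 34 days ago vs limit 30 → not met
6. controlled-substance inventory 678 days ago vs limit 730 → met
7. prescription-monitoring upload 459 days ago vs limit 730 → met
8. HIPAA privacy notice absent → not met
9. patient counseling notice absent → not met
Not met: 2, 5, 8, 9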